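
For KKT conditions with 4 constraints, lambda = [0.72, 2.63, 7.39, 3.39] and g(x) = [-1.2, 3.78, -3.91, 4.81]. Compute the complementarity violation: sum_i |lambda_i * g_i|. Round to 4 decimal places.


KKT complementary slackness check:
lambda_1 * g_1 = 0.72 * -1.2 = -0.864
lambda_2 * g_2 = 2.63 * 3.78 = 9.9414
lambda_3 * g_3 = 7.39 * -3.91 = -28.8949
lambda_4 * g_4 = 3.39 * 4.81 = 16.3059
Total violation = 0.864 + 9.9414 + 28.8949 + 16.3059 = 56.0062


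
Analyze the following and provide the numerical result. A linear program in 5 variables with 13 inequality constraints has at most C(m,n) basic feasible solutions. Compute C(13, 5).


Each vertex corresponds to some choice of n active constraints out of m, so the number of vertices is at most C(m, n) = m! / (n!(m-n)!).
m = 13, n = 5
Numerator: 13 * 12 * 11 * 10 * 9
Denominator: 5! = 120
C(13, 5) = 1287


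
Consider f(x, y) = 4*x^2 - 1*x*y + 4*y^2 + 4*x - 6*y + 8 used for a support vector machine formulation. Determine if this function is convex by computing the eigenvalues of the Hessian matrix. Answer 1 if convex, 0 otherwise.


The Hessian of f(x,y) = 4*x^2 - 1*x*y + 4*y^2 + 4*x - 6*y + 8 is:
H = [[8, -1], [-1, 8]]
Trace = 8 + 8 = 16
Determinant = 8*8 - (-1)^2 = 63
Discriminant = (16)^2 - 4*63 = 4.0
Eigenvalues: lambda_1 = 7.0, lambda_2 = 9.0
The function is convex.

1


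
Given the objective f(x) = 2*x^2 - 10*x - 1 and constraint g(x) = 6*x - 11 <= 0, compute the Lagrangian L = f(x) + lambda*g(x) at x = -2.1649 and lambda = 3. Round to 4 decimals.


Step 1: Evaluate f(x).
f(-2.1649) = 2*(-2.1649)^2 - 10*(-2.1649) - 1 = 30.0226
Step 2: Evaluate g(x).
g(-2.1649) = 6*-2.1649 - 11 = -23.9894
Step 3: Compute Lagrangian.
L = 30.0226 + 3*-23.9894 = -41.9456


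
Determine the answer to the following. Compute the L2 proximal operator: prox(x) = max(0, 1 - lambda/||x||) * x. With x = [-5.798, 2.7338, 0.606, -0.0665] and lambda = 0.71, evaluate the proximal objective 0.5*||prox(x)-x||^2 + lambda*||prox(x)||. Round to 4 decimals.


Step 1: Compute ||x||.
||x|| = 6.4391
Step 2: Compute scaling factor.
scale = max(0, 1 - 0.71/6.4391) = 0.8897
Step 3: prox(x) = [-5.1587, 2.4324, 0.5392, -0.0592]
||prox(x)|| = 5.7291
Step 4: Proximal objective.
0.5*||prox-x||^2 = 0.2521
lambda*||prox|| = 4.0677
Total = 4.3197


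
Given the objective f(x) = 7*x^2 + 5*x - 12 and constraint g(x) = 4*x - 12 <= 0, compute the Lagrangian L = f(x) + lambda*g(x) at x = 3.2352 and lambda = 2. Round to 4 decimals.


Step 1: Evaluate f(x).
f(3.2352) = 7*3.2352^2 + 5*3.2352 - 12 = 77.4416
Step 2: Evaluate g(x).
g(3.2352) = 4*3.2352 - 12 = 0.9408
Step 3: Compute Lagrangian.
L = 77.4416 + 2*0.9408 = 79.3232


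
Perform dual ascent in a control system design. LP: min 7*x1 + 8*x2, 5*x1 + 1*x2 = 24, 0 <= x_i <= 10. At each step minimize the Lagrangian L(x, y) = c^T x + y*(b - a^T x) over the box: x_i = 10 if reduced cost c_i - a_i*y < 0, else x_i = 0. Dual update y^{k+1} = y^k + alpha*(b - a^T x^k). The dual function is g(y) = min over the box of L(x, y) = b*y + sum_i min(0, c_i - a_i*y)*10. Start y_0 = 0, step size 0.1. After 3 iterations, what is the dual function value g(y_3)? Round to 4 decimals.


Dual ascent for LP: min 7*x1 + 8*x2, 5*x1 + 1*x2 = 24, 0 <= x_i <= 10
Step 1: y^k = 0.0, reduced costs: (7.0, 8.0)
  x^k = (0.0, 0.0), subgradient = b - a^T x = 24.0
  y^{k+1} = 0.0 + 0.1*24.0 = 2.4
Step 2: y^k = 2.4, reduced costs: (-5.0, 5.6)
  x^k = (10.0, 0.0), subgradient = b - a^T x = -26.0
  y^{k+1} = 2.4 + 0.1*-26.0 = -0.2
Step 3: y^k = -0.2, reduced costs: (8.0, 8.2)
  x^k = (0.0, 0.0), subgradient = b - a^T x = 24.0
  y^{k+1} = -0.2 + 0.1*24.0 = 2.2
Dual objective at y_3 = 2.2: reduced costs (-4.0, 5.8), box minimizer x = (10.0, 0.0)
g(y_3) = b*y + (c1 - a1*y)*x1 + (c2 - a2*y)*x2 = 24*2.2 + (-4.0)*10.0 + 5.8*0.0 = 52.8 - 40.0 + 0.0 = 12.8


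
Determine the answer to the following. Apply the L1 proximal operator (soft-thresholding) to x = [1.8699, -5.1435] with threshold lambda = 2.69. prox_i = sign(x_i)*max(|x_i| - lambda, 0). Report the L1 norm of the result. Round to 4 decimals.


Soft-thresholding with lambda = 2.69:
prox(1.8699) = sign(1.8699)*max(|1.8699| - 2.69, 0) = 0.0
prox(-5.1435) = sign(-5.1435)*max(|-5.1435| - 2.69, 0) = -2.4535
prox(x) = [0.0, -2.4535]
||prox(x)||_1 = 0.0 + 2.4535 = 2.4535


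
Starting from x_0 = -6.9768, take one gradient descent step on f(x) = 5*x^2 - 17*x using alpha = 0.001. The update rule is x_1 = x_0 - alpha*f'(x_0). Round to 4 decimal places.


We compute the gradient at x_0 and apply the update.
f'(x) = 10*x - 17
f'(-6.9768) = 10*-6.9768 - 17 = -86.768
x_1 = -6.9768 - 0.001*-86.768 = -6.89


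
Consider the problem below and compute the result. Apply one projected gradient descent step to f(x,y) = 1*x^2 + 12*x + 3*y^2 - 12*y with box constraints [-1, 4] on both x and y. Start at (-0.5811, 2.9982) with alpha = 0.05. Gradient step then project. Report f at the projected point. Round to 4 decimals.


Step 1: Compute gradient at (-0.5811, 2.9982).
grad_x = 2*1*-0.5811 + 12 = 10.8378
grad_y = 2*3*2.9982 - 12 = 5.9892
Step 2: Gradient step.
x_raw = -0.5811 - 0.05*10.8378 = -1.123
y_raw = 2.9982 - 0.05*5.9892 = 2.6987
Step 3: Project onto [-1, 4].
x_proj = clip(-1.123) = -1.0
y_proj = clip(2.6987) = 2.6987
Step 4: Evaluate f.
f(-1.0, 2.6987) = -21.5353


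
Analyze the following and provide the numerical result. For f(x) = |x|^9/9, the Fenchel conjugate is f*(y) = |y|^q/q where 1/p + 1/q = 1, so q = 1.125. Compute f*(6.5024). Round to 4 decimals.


The conjugate exponent q satisfies 1/p + 1/q = 1.
p = 9, so q = 9/(9 - 1) = 1.125
|y|^q = 6.5024^1.125 = 8.2169
f*(6.5024) = 8.2169 / 1.125 = 7.3039


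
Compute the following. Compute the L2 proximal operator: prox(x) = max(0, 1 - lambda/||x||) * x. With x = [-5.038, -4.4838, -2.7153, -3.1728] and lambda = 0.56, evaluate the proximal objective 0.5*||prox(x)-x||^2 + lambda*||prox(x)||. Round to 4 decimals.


Step 1: Compute ||x||.
||x|| = 7.9326
Step 2: Compute scaling factor.
scale = max(0, 1 - 0.56/7.9326) = 0.9294
Step 3: prox(x) = [-4.6823, -4.1673, -2.5236, -2.9488]
||prox(x)|| = 7.3726
Step 4: Proximal objective.
0.5*||prox-x||^2 = 0.1568
lambda*||prox|| = 4.1287
Total = 4.2854


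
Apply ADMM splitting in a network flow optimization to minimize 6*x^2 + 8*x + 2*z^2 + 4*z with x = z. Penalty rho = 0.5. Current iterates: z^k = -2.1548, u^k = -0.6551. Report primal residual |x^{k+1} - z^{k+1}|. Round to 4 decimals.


ADMM iteration with rho = 0.5, z^k = -2.1548, u^k = -0.6551
Step 1: x-update.
Minimize 6*x^2 + 8*x + (0.5/2)*(x + 2.1548 - 0.6551)^2
FOC: (2*6 + 0.5)*x = -8 + 0.5*(-2.1548 + 0.6551)
x^{k+1} = -0.7
Step 2: z-update.
Minimize 2*z^2 + 4*z + (0.5/2)*(-0.7 - z - 0.6551)^2
FOC: (2*2 + 0.5)*z = -4 + 0.5*(-0.7 - 0.6551)
z^{k+1} = -1.0395
Step 3: u-update.
u^{k+1} = -0.6551 - 0.7 + 1.0395 = -0.3156
Step 4: Primal residual = |-0.7 + 1.0395| = 0.3395


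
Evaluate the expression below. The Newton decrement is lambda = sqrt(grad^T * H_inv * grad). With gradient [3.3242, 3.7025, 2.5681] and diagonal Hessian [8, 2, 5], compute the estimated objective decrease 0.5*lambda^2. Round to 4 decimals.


Step 1: H is diagonal, so H^(-1) * g = [0.4155, 1.8513, 0.5136].
Step 2: g^T H^(-1) g = sum_i g_i^2 / H_ii
  = (3.3242)^2/8 + (3.7025)^2/2 + (2.5681)^2/5
  = 1.3813 + 6.8543 + 1.319 = 9.5546
Step 3: Objective decrease = 0.5 * g^T H^(-1) g = 4.7773


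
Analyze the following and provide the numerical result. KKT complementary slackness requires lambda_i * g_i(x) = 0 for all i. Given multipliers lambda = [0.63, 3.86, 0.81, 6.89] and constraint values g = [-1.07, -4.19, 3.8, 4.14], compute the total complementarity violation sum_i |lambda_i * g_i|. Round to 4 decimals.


KKT complementary slackness check:
lambda_1 * g_1 = 0.63 * -1.07 = -0.6741
lambda_2 * g_2 = 3.86 * -4.19 = -16.1734
lambda_3 * g_3 = 0.81 * 3.8 = 3.078
lambda_4 * g_4 = 6.89 * 4.14 = 28.5246
Total violation = 0.6741 + 16.1734 + 3.078 + 28.5246 = 48.4501


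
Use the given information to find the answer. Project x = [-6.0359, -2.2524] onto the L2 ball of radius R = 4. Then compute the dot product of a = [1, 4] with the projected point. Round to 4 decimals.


Step 1: Compute ||x|| (intermediates to 6 decimals).
||x|| = sqrt((-6.0359)^2 + (-2.2524)^2) = 6.442468
Step 2: Project.
Since ||x|| > R, scale = R/||x|| = 4/6.442468 = 0.62088, proj(x) = scale * x
proj(x) = [-3.74757, -1.39847]
Step 3: Dot product.
a^T * proj(x) = 1*(-3.74757) + 4*(-1.39847) = -9.3415


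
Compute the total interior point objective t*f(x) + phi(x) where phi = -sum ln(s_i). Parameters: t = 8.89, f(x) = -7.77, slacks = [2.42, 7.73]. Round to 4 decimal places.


Step 1: Compute log-barrier.
ln values: [0.8838, 2.0451]
phi = -(0.8838 + 2.0451) = -2.9289
Step 2: Compute augmented objective.
t*f(x) = 8.89*-7.77 = -69.0753
Total = -69.0753 - 2.9289 = -72.0042


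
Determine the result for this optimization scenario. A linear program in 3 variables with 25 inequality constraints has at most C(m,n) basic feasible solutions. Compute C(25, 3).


Each vertex corresponds to some choice of n active constraints out of m, so the number of vertices is at most C(m, n) = m! / (n!(m-n)!).
m = 25, n = 3
Numerator: 25 * 24 * 23
Denominator: 3! = 6
C(25, 3) = 2300


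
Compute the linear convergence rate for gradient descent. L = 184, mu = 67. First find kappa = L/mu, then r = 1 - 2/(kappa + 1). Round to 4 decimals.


Step 1: Compute the condition number.
kappa = L/mu = 184/67 = 2.7463
Step 2: Compute the convergence rate.
r = 1 - 2/(kappa + 1) = 1 - 2*mu/(L + mu) = (L - mu)/(L + mu) = 117/251 = 0.4661


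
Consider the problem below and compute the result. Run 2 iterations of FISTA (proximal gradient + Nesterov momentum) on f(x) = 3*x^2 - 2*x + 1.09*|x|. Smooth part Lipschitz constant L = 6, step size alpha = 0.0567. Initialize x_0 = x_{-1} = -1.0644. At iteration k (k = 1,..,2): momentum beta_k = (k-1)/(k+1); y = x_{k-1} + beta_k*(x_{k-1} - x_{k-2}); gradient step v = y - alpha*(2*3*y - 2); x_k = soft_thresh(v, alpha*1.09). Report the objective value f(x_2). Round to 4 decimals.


FISTA on f(x) = 3*x^2 - 2*x + 1.09*|x|
L = 6, alpha = 0.0567
Iteration 1: beta = 0.0, y = -1.0644 + 0.0*(-1.0644 + 1.0644) = -1.0644
  grad(y) = -8.3864, v = y - alpha*grad = -0.5889
  prox(v) = soft_thresh(-0.5889, 0.0618) = -0.5271
Iteration 2: beta = 0.3333, y = -0.5271 + 0.3333*(-0.5271 + 1.0644) = -0.348
  grad(y) = -4.0879, v = y - alpha*grad = -0.1162
  prox(v) = soft_thresh(-0.1162, 0.0618) = -0.0544
f(x_2) = 3*(-0.0544)^2 - 2*(-0.0544) + 1.09*|-0.0544| = 0.177


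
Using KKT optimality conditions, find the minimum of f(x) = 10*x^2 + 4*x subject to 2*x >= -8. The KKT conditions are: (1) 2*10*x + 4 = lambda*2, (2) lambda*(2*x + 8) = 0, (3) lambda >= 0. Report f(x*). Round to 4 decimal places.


Step 1: Try lambda = 0 (constraint inactive).
Stationarity: 2*10*x + 4 = 0
x* = -4/(2*10) = -0.2
Check constraint: 2*-0.2 = -0.4 >= -8 -- satisfied.
Step 2: Compute optimal value.
f(x*) = 10*(-0.2)^2 + 4*(-0.2) = -0.4


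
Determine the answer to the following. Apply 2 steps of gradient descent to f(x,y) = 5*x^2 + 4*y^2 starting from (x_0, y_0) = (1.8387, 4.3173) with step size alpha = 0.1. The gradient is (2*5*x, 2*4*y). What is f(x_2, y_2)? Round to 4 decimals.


Gradient descent on f(x,y) = 5*x^2 + 4*y^2.
Starting point: (1.8387, 4.3173), alpha = 0.1
Step 1: grad_x = 2*5*1.8387 = 18.387, grad_y = 2*4*4.3173 = 34.5384
  x_1 = 1.8387 - 0.1*18.387 = -0.0
  y_1 = 4.3173 - 0.1*34.5384 = 0.8635
Step 2: grad_x = 2*5*-0.0 = -0.0, grad_y = 2*4*0.8635 = 6.9077
  x_2 = -0.0 - 0.1*-0.0 = 0.0
  y_2 = 0.8635 - 0.1*6.9077 = 0.1727
f(0.0, 0.1727) = 5*0.0^2 + 4*0.1727^2 = 0.1193


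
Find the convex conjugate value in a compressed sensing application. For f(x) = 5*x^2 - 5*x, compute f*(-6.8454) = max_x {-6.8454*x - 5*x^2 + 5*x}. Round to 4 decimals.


f*(y) = sup_x {y*x - a*x^2 - b*x} = sup_x {(y-b)*x - a*x^2}
FOC: (y - b) - 2a*x = 0 => x* = (y - b)/(2a)
x* = (-6.8454 + 5)/(2*5) = -0.1845
f*(-6.8454) = (y-b)^2/(4a) = (-6.8454 + 5)^2/(4*5)
= 3.4055/20 = 0.1703


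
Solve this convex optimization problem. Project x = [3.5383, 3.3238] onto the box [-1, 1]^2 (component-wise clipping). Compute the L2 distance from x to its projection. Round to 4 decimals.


Project each component onto [-1, 1].
clip(3.5383) = 1.0, clip(3.3238) = 1.0
Projection = [1.0, 1.0]
Squared diffs: [6.443, 5.4]
Distance = sqrt(11.843) = 3.4414


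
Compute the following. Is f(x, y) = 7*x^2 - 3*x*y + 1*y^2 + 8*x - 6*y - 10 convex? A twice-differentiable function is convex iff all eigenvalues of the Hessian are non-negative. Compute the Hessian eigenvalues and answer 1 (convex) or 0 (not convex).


The Hessian of f(x,y) = 7*x^2 - 3*x*y + 1*y^2 + 8*x - 6*y - 10 is:
H = [[14, -3], [-3, 2]]
Trace = 14 + 2 = 16
Determinant = 14*2 - (-3)^2 = 19
Discriminant = (16)^2 - 4*19 = 180.0
Eigenvalues: lambda_1 = 1.2918, lambda_2 = 14.7082
The function is convex.

1


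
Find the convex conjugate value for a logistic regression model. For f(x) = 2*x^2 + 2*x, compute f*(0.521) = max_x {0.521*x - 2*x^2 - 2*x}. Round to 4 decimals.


f*(y) = sup_x {y*x - a*x^2 - b*x} = sup_x {(y-b)*x - a*x^2}
FOC: (y - b) - 2a*x = 0 => x* = (y - b)/(2a)
x* = (0.521 - 2)/(2*2) = -0.3698
f*(0.521) = (y-b)^2/(4a) = (0.521 - 2)^2/(4*2)
= 2.1874/8 = 0.2734


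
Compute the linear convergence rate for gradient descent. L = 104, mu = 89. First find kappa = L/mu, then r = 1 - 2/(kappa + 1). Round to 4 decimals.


Step 1: Compute the condition number.
kappa = L/mu = 104/89 = 1.1685
Step 2: Compute the convergence rate.
r = 1 - 2/(kappa + 1) = 1 - 2*mu/(L + mu) = (L - mu)/(L + mu) = 15/193 = 0.0777


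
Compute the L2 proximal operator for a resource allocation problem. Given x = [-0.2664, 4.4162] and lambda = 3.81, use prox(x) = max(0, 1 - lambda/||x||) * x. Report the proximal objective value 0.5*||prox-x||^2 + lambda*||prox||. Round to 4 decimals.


Step 1: Compute ||x||.
||x|| = 4.4242
Step 2: Compute scaling factor.
scale = max(0, 1 - 3.81/4.4242) = 0.1388
Step 3: prox(x) = [-0.037, 0.6131]
||prox(x)|| = 0.6142
Step 4: Proximal objective.
0.5*||prox-x||^2 = 7.2581
lambda*||prox|| = 2.3401
Total = 9.5983


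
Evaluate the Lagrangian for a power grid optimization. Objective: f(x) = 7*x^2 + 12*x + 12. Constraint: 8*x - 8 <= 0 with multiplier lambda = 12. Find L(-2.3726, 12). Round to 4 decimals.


Step 1: Evaluate f(x).
f(-2.3726) = 7*(-2.3726)^2 + 12*(-2.3726) + 12 = 22.9334
Step 2: Evaluate g(x).
g(-2.3726) = 8*-2.3726 - 8 = -26.9808
Step 3: Compute Lagrangian.
L = 22.9334 + 12*-26.9808 = -300.8362


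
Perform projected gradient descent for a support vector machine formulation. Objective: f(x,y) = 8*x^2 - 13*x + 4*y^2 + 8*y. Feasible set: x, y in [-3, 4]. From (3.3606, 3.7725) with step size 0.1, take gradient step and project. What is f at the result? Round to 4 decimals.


Step 1: Compute gradient at (3.3606, 3.7725).
grad_x = 2*8*3.3606 - 13 = 40.7696
grad_y = 2*4*3.7725 + 8 = 38.18
Step 2: Gradient step.
x_raw = 3.3606 - 0.1*40.7696 = -0.7164
y_raw = 3.7725 - 0.1*38.18 = -0.0455
Step 3: Project onto [-3, 4].
x_proj = clip(-0.7164) = -0.7164
y_proj = clip(-0.0455) = -0.0455
Step 4: Evaluate f.
f(-0.7164, -0.0455) = 13.0623


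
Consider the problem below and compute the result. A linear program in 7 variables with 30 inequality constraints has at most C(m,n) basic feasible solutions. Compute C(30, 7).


Each vertex corresponds to some choice of n active constraints out of m, so the number of vertices is at most C(m, n) = m! / (n!(m-n)!).
m = 30, n = 7
Numerator: 30 * 29 * 28 * 27 * 26 * 25 * 24
Denominator: 7! = 5040
C(30, 7) = 2035800


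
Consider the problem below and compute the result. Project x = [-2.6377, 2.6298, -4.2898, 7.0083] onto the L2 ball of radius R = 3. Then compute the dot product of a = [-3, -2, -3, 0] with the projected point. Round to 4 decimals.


Step 1: Compute ||x|| (intermediates to 6 decimals).
||x|| = sqrt((-2.6377)^2 + 2.6298^2 + (-4.2898)^2 + 7.0083^2) = 9.021749
Step 2: Project.
Since ||x|| > R, scale = R/||x|| = 3/9.021749 = 0.33253, proj(x) = scale * x
proj(x) = [-0.877114, 0.874487, -1.426487, 2.33047]
Step 3: Dot product.
a^T * proj(x) = -3*(-0.877114) - 2*0.874487 - 3*(-1.426487) + 0*2.33047 = 5.1618


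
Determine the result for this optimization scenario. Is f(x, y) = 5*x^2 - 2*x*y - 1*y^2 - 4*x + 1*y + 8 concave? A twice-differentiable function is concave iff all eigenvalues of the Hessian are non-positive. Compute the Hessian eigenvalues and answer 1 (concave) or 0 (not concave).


The Hessian of f(x,y) = 5*x^2 - 2*x*y - 1*y^2 - 4*x + 1*y + 8 is:
H = [[10, -2], [-2, -2]]
Trace = 10 - 2 = 8
Determinant = 10*-2 - (-2)^2 = -24
Discriminant = (8)^2 - 4*-24 = 160.0
Eigenvalues: lambda_1 = -2.3246, lambda_2 = 10.3246
The function is not concave.

0


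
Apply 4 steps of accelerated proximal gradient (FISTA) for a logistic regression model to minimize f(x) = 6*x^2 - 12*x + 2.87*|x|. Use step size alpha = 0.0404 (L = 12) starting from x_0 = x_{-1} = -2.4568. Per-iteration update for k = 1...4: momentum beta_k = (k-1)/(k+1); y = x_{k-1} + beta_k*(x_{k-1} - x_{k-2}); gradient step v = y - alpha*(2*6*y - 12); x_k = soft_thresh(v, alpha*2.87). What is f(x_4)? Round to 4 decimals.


FISTA on f(x) = 6*x^2 - 12*x + 2.87*|x|
L = 12, alpha = 0.0404
Iteration 1: beta = 0.0, y = -2.4568 + 0.0*(-2.4568 + 2.4568) = -2.4568
  grad(y) = -41.4816, v = y - alpha*grad = -0.7809
  prox(v) = soft_thresh(-0.7809, 0.1159) = -0.665
Iteration 2: beta = 0.3333, y = -0.665 + 0.3333*(-0.665 + 2.4568) = -0.0677
  grad(y) = -12.8127, v = y - alpha*grad = 0.4499
  prox(v) = soft_thresh(0.4499, 0.1159) = 0.334
Iteration 3: beta = 0.5, y = 0.334 + 0.5*(0.334 + 0.665) = 0.8334
  grad(y) = -1.9988, v = y - alpha*grad = 0.9142
  prox(v) = soft_thresh(0.9142, 0.1159) = 0.7982
Iteration 4: beta = 0.6, y = 0.7982 + 0.6*(0.7982 - 0.334) = 1.0768
  grad(y) = 0.9217, v = y - alpha*grad = 1.0396
  prox(v) = soft_thresh(1.0396, 0.1159) = 0.9236
f(x_4) = 6*0.9236^2 - 12*0.9236 + 2.87*|0.9236| = -3.3142


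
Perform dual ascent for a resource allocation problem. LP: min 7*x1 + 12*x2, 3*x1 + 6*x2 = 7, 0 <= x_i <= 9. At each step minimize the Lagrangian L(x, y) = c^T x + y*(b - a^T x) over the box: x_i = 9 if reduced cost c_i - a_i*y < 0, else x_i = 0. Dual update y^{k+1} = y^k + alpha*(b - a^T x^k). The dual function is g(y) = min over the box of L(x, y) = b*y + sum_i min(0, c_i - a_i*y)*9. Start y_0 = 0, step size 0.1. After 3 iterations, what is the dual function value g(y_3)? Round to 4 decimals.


Dual ascent for LP: min 7*x1 + 12*x2, 3*x1 + 6*x2 = 7, 0 <= x_i <= 9
Step 1: y^k = 0.0, reduced costs: (7.0, 12.0)
  x^k = (0.0, 0.0), subgradient = b - a^T x = 7.0
  y^{k+1} = 0.0 + 0.1*7.0 = 0.7
Step 2: y^k = 0.7, reduced costs: (4.9, 7.8)
  x^k = (0.0, 0.0), subgradient = b - a^T x = 7.0
  y^{k+1} = 0.7 + 0.1*7.0 = 1.4
Step 3: y^k = 1.4, reduced costs: (2.8, 3.6)
  x^k = (0.0, 0.0), subgradient = b - a^T x = 7.0
  y^{k+1} = 1.4 + 0.1*7.0 = 2.1
Dual objective at y_3 = 2.1: reduced costs (0.7, -0.6), box minimizer x = (0.0, 9.0)
g(y_3) = b*y + (c1 - a1*y)*x1 + (c2 - a2*y)*x2 = 7*2.1 + 0.7*0.0 + (-0.6)*9.0 = 14.7 + 0.0 - 5.4 = 9.3


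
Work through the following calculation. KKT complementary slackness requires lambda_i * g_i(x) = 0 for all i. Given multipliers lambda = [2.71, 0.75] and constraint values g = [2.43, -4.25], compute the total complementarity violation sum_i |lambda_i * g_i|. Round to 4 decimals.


KKT complementary slackness check:
lambda_1 * g_1 = 2.71 * 2.43 = 6.5853
lambda_2 * g_2 = 0.75 * -4.25 = -3.1875
Total violation = 6.5853 + 3.1875 = 9.7728


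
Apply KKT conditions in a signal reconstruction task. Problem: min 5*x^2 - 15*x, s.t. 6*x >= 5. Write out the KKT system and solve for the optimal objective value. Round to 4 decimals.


Step 1: Try lambda = 0 (constraint inactive).
Stationarity: 2*5*x - 15 = 0
x* = 15/(2*5) = 1.5
Check constraint: 6*1.5 = 9.0 >= 5 -- satisfied.
Step 2: Compute optimal value.
f(x*) = 5*1.5^2 - 15*1.5 = -11.25


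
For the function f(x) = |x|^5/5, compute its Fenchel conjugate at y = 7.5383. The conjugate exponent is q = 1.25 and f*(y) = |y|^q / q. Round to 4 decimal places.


The conjugate exponent q satisfies 1/p + 1/q = 1.
p = 5, so q = 5/(5 - 1) = 1.25
|y|^q = 7.5383^1.25 = 12.4908
f*(7.5383) = 12.4908 / 1.25 = 9.9927


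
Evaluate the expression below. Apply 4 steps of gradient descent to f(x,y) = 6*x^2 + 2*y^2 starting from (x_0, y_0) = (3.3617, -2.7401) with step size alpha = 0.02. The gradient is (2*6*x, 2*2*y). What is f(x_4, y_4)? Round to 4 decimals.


Gradient descent on f(x,y) = 6*x^2 + 2*y^2.
Starting point: (3.3617, -2.7401), alpha = 0.02
Step 1: grad_x = 2*6*3.3617 = 40.3404, grad_y = 2*2*-2.7401 = -10.9604
  x_1 = 3.3617 - 0.02*40.3404 = 2.5549
  y_1 = -2.7401 - 0.02*-10.9604 = -2.5209
Step 2: grad_x = 2*6*2.5549 = 30.6587, grad_y = 2*2*-2.5209 = -10.0836
  x_2 = 2.5549 - 0.02*30.6587 = 1.9417
  y_2 = -2.5209 - 0.02*-10.0836 = -2.3192
Step 3: grad_x = 2*6*1.9417 = 23.3006, grad_y = 2*2*-2.3192 = -9.2769
  x_3 = 1.9417 - 0.02*23.3006 = 1.4757
  y_3 = -2.3192 - 0.02*-9.2769 = -2.1337
Step 4: grad_x = 2*6*1.4757 = 17.7085, grad_y = 2*2*-2.1337 = -8.5347
  x_4 = 1.4757 - 0.02*17.7085 = 1.1215
  y_4 = -2.1337 - 0.02*-8.5347 = -1.963
f(1.1215, -1.963) = 6*1.1215^2 + 2*(-1.963)^2 = 15.2537


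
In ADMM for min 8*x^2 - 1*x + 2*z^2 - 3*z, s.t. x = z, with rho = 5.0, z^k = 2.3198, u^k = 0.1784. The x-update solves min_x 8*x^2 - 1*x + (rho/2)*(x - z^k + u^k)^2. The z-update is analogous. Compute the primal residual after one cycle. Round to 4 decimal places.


ADMM iteration with rho = 5.0, z^k = 2.3198, u^k = 0.1784
Step 1: x-update.
Minimize 8*x^2 - 1*x + (5.0/2)*(x - 2.3198 + 0.1784)^2
FOC: (2*8 + 5.0)*x = 1 + 5.0*(2.3198 - 0.1784)
x^{k+1} = 0.5575
Step 2: z-update.
Minimize 2*z^2 - 3*z + (5.0/2)*(0.5575 - z + 0.1784)^2
FOC: (2*2 + 5.0)*z = 3 + 5.0*(0.5575 + 0.1784)
z^{k+1} = 0.7422
Step 3: u-update.
u^{k+1} = 0.1784 + 0.5575 - 0.7422 = -0.0063
Step 4: Primal residual = |0.5575 - 0.7422| = 0.1847


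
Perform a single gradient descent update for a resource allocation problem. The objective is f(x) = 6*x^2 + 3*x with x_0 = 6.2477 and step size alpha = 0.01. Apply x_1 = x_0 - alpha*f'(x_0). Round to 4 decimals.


We compute the gradient at x_0 and apply the update.
f'(x) = 12*x + 3
f'(6.2477) = 12*6.2477 + 3 = 77.9724
x_1 = 6.2477 - 0.01*77.9724 = 5.468


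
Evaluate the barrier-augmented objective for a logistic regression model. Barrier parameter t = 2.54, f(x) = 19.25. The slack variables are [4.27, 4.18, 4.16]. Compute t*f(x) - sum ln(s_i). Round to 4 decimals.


Step 1: Compute log-barrier.
ln values: [1.4516, 1.4303, 1.4255]
phi = -(1.4516 + 1.4303 + 1.4255) = -4.3074
Step 2: Compute augmented objective.
t*f(x) = 2.54*19.25 = 48.895
Total = 48.895 - 4.3074 = 44.5876


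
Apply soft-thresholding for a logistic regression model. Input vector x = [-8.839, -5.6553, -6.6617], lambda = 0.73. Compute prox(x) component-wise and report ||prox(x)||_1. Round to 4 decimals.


Soft-thresholding with lambda = 0.73:
prox(-8.839) = sign(-8.839)*max(|-8.839| - 0.73, 0) = -8.109
prox(-5.6553) = sign(-5.6553)*max(|-5.6553| - 0.73, 0) = -4.9253
prox(-6.6617) = sign(-6.6617)*max(|-6.6617| - 0.73, 0) = -5.9317
prox(x) = [-8.109, -4.9253, -5.9317]
||prox(x)||_1 = 8.109 + 4.9253 + 5.9317 = 18.966


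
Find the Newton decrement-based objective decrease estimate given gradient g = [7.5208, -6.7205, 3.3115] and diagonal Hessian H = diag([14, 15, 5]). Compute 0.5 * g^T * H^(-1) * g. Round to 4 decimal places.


Step 1: H is diagonal, so H^(-1) * g = [0.5372, -0.448, 0.6623].
Step 2: g^T H^(-1) g = sum_i g_i^2 / H_ii
  = (7.5208)^2/14 + (-6.7205)^2/15 + (3.3115)^2/5
  = 4.0402 + 3.011 + 2.1932 = 9.2444
Step 3: Objective decrease = 0.5 * g^T H^(-1) g = 4.6222


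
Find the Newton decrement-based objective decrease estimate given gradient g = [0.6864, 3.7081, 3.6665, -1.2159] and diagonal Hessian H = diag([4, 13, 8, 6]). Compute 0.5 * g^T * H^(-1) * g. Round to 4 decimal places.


Step 1: H is diagonal, so H^(-1) * g = [0.1716, 0.2852, 0.4583, -0.2027].
Step 2: g^T H^(-1) g = sum_i g_i^2 / H_ii
  = (0.6864)^2/4 + (3.7081)^2/13 + (3.6665)^2/8 + (-1.2159)^2/6
  = 0.1178 + 1.0577 + 1.6804 + 0.2464 = 3.1023
Step 3: Objective decrease = 0.5 * g^T H^(-1) g = 1.5511


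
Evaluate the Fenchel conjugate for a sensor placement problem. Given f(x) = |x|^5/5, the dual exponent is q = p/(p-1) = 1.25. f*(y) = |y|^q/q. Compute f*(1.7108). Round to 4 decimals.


The conjugate exponent q satisfies 1/p + 1/q = 1.
p = 5, so q = 5/(5 - 1) = 1.25
|y|^q = 1.7108^1.25 = 1.9566
f*(1.7108) = 1.9566 / 1.25 = 1.5653


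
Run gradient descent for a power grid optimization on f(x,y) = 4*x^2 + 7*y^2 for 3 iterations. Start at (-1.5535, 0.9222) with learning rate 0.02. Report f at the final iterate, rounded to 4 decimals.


Gradient descent on f(x,y) = 4*x^2 + 7*y^2.
Starting point: (-1.5535, 0.9222), alpha = 0.02
Step 1: grad_x = 2*4*-1.5535 = -12.428, grad_y = 2*7*0.9222 = 12.9108
  x_1 = -1.5535 - 0.02*-12.428 = -1.3049
  y_1 = 0.9222 - 0.02*12.9108 = 0.664
Step 2: grad_x = 2*4*-1.3049 = -10.4395, grad_y = 2*7*0.664 = 9.2958
  x_2 = -1.3049 - 0.02*-10.4395 = -1.0961
  y_2 = 0.664 - 0.02*9.2958 = 0.4781
Step 3: grad_x = 2*4*-1.0961 = -8.7692, grad_y = 2*7*0.4781 = 6.693
  x_3 = -1.0961 - 0.02*-8.7692 = -0.9208
  y_3 = 0.4781 - 0.02*6.693 = 0.3442
f(-0.9208, 0.3442) = 4*(-0.9208)^2 + 7*0.3442^2 = 4.2206


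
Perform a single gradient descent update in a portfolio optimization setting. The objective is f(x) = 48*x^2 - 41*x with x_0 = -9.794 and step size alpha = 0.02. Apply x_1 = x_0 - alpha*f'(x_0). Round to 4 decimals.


We compute the gradient at x_0 and apply the update.
f'(x) = 96*x - 41
f'(-9.794) = 96*-9.794 - 41 = -981.224
x_1 = -9.794 - 0.02*-981.224 = 9.8305


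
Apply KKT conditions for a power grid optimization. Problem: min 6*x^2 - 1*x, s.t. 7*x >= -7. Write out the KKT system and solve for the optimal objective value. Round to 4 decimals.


Step 1: Try lambda = 0 (constraint inactive).
Stationarity: 2*6*x - 1 = 0
x* = 1/(2*6) = 1/12 = 0.0833 (rounded; the exact value 1/12 is used below)
Check constraint: 7*0.0833 = 0.5831 >= -7 -- satisfied.
Step 2: Compute optimal value.
f(x*) = 6*(1/12)^2 - 1*(1/12) = -0.0417


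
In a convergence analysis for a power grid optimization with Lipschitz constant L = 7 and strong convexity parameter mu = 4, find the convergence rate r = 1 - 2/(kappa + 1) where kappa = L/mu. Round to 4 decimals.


Step 1: Compute the condition number.
kappa = L/mu = 7/4 = 1.75
Step 2: Compute the convergence rate.
r = 1 - 2/(kappa + 1) = 1 - 2*mu/(L + mu) = (L - mu)/(L + mu) = 3/11 = 0.2727


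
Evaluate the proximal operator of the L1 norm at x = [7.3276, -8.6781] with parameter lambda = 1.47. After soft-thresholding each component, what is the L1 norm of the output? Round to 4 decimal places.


Soft-thresholding with lambda = 1.47:
prox(7.3276) = sign(7.3276)*max(|7.3276| - 1.47, 0) = 5.8576
prox(-8.6781) = sign(-8.6781)*max(|-8.6781| - 1.47, 0) = -7.2081
prox(x) = [5.8576, -7.2081]
||prox(x)||_1 = 5.8576 + 7.2081 = 13.0657


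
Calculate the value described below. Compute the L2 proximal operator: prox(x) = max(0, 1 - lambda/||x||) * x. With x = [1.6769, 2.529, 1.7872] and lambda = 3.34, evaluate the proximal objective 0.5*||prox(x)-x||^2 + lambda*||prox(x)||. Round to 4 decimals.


Step 1: Compute ||x||.
||x|| = 3.5216
Step 2: Compute scaling factor.
scale = max(0, 1 - 3.34/3.5216) = 0.0516
Step 3: prox(x) = [0.0865, 0.1304, 0.0922]
||prox(x)|| = 0.1816
Step 4: Proximal objective.
0.5*||prox-x||^2 = 5.5778
lambda*||prox|| = 0.6065
Total = 6.1845


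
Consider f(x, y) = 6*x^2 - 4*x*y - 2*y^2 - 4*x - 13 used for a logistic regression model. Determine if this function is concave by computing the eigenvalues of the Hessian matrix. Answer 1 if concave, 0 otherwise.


The Hessian of f(x,y) = 6*x^2 - 4*x*y - 2*y^2 - 4*x - 13 is:
H = [[12, -4], [-4, -4]]
Trace = 12 - 4 = 8
Determinant = 12*-4 - (-4)^2 = -64
Discriminant = (8)^2 - 4*-64 = 320.0
Eigenvalues: lambda_1 = -4.9443, lambda_2 = 12.9443
The function is not concave.

0


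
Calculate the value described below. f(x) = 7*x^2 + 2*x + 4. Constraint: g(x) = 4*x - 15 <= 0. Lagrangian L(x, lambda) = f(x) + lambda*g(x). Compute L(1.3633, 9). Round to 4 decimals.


Step 1: Evaluate f(x).
f(1.3633) = 7*1.3633^2 + 2*1.3633 + 4 = 19.7367
Step 2: Evaluate g(x).
g(1.3633) = 4*1.3633 - 15 = -9.5468
Step 3: Compute Lagrangian.
L = 19.7367 + 9*-9.5468 = -66.1845


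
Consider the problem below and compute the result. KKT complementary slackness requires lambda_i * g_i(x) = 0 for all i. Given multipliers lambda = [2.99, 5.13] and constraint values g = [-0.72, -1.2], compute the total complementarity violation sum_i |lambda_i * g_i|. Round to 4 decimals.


KKT complementary slackness check:
lambda_1 * g_1 = 2.99 * -0.72 = -2.1528
lambda_2 * g_2 = 5.13 * -1.2 = -6.156
Total violation = 2.1528 + 6.156 = 8.3088


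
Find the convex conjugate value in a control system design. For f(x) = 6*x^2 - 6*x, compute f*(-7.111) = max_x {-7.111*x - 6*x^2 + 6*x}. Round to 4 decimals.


f*(y) = sup_x {y*x - a*x^2 - b*x} = sup_x {(y-b)*x - a*x^2}
FOC: (y - b) - 2a*x = 0 => x* = (y - b)/(2a)
x* = (-7.111 + 6)/(2*6) = -0.0926
f*(-7.111) = (y-b)^2/(4a) = (-7.111 + 6)^2/(4*6)
= 1.2343/24 = 0.0514


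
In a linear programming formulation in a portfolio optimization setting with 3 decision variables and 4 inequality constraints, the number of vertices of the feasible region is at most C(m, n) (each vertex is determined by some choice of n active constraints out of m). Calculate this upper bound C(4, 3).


Each vertex corresponds to some choice of n active constraints out of m, so the number of vertices is at most C(m, n) = m! / (n!(m-n)!).
m = 4, n = 3
Numerator: 4 * 3 * 2
Denominator: 3! = 6
C(4, 3) = 4


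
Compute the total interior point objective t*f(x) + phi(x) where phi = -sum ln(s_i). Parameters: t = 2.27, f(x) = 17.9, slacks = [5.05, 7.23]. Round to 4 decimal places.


Step 1: Compute log-barrier.
ln values: [1.6194, 1.9782]
phi = -(1.6194 + 1.9782) = -3.5976
Step 2: Compute augmented objective.
t*f(x) = 2.27*17.9 = 40.633
Total = 40.633 - 3.5976 = 37.0354


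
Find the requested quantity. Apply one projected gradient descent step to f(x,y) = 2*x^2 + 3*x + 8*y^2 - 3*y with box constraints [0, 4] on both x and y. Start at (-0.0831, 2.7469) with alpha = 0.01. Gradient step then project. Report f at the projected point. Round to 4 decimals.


Step 1: Compute gradient at (-0.0831, 2.7469).
grad_x = 2*2*-0.0831 + 3 = 2.6676
grad_y = 2*8*2.7469 - 3 = 40.9504
Step 2: Gradient step.
x_raw = -0.0831 - 0.01*2.6676 = -0.1098
y_raw = 2.7469 - 0.01*40.9504 = 2.3374
Step 3: Project onto [0, 4].
x_proj = clip(-0.1098) = 0.0
y_proj = clip(2.3374) = 2.3374
Step 4: Evaluate f.
f(0.0, 2.3374) = 36.6952


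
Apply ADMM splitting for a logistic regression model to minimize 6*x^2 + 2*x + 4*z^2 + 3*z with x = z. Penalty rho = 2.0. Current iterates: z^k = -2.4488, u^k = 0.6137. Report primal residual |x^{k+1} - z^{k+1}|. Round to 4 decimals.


ADMM iteration with rho = 2.0, z^k = -2.4488, u^k = 0.6137
Step 1: x-update.
Minimize 6*x^2 + 2*x + (2.0/2)*(x + 2.4488 + 0.6137)^2
FOC: (2*6 + 2.0)*x = -2 + 2.0*(-2.4488 - 0.6137)
x^{k+1} = -0.5804
Step 2: z-update.
Minimize 4*z^2 + 3*z + (2.0/2)*(-0.5804 - z + 0.6137)^2
FOC: (2*4 + 2.0)*z = -3 + 2.0*(-0.5804 + 0.6137)
z^{k+1} = -0.2933
Step 3: u-update.
u^{k+1} = 0.6137 - 0.5804 + 0.2933 = 0.3267
Step 4: Primal residual = |-0.5804 + 0.2933| = 0.287


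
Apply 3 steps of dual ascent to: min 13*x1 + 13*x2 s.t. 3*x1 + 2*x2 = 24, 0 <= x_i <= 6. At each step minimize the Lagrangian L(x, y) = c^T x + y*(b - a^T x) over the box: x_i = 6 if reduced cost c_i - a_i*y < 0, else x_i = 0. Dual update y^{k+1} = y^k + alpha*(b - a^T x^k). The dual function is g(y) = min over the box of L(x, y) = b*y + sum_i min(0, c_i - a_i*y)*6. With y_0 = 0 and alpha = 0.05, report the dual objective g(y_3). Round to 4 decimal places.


Dual ascent for LP: min 13*x1 + 13*x2, 3*x1 + 2*x2 = 24, 0 <= x_i <= 6
Step 1: y^k = 0.0, reduced costs: (13.0, 13.0)
  x^k = (0.0, 0.0), subgradient = b - a^T x = 24.0
  y^{k+1} = 0.0 + 0.05*24.0 = 1.2
Step 2: y^k = 1.2, reduced costs: (9.4, 10.6)
  x^k = (0.0, 0.0), subgradient = b - a^T x = 24.0
  y^{k+1} = 1.2 + 0.05*24.0 = 2.4
Step 3: y^k = 2.4, reduced costs: (5.8, 8.2)
  x^k = (0.0, 0.0), subgradient = b - a^T x = 24.0
  y^{k+1} = 2.4 + 0.05*24.0 = 3.6
Dual objective at y_3 = 3.6: reduced costs (2.2, 5.8), box minimizer x = (0.0, 0.0)
g(y_3) = b*y + (c1 - a1*y)*x1 + (c2 - a2*y)*x2 = 24*3.6 + 2.2*0.0 + 5.8*0.0 = 86.4 + 0.0 + 0.0 = 86.4


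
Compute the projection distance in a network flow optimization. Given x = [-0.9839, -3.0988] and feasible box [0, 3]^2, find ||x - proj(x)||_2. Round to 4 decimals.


Project each component onto [0, 3].
clip(-0.9839) = 0.0, clip(-3.0988) = 0.0
Projection = [0.0, 0.0]
Squared diffs: [0.9681, 9.6026]
Distance = sqrt(10.5707) = 3.2512


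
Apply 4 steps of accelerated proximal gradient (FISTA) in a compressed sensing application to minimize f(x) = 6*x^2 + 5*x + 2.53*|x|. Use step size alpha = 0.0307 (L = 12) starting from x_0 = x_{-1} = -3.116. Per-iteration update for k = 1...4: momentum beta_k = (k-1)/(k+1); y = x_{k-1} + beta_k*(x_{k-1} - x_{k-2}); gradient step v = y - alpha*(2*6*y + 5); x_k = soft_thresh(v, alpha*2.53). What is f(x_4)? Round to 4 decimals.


FISTA on f(x) = 6*x^2 + 5*x + 2.53*|x|
L = 12, alpha = 0.0307
Iteration 1: beta = 0.0, y = -3.116 + 0.0*(-3.116 + 3.116) = -3.116
  grad(y) = -32.392, v = y - alpha*grad = -2.1216
  prox(v) = soft_thresh(-2.1216, 0.0777) = -2.0439
Iteration 2: beta = 0.3333, y = -2.0439 + 0.3333*(-2.0439 + 3.116) = -1.6865
  grad(y) = -15.2383, v = y - alpha*grad = -1.2187
  prox(v) = soft_thresh(-1.2187, 0.0777) = -1.141
Iteration 3: beta = 0.5, y = -1.141 + 0.5*(-1.141 + 2.0439) = -0.6896
  grad(y) = -3.2753, v = y - alpha*grad = -0.5891
  prox(v) = soft_thresh(-0.5891, 0.0777) = -0.5114
Iteration 4: beta = 0.6, y = -0.5114 + 0.6*(-0.5114 + 1.141) = -0.1336
  grad(y) = 3.3968, v = y - alpha*grad = -0.2379
  prox(v) = soft_thresh(-0.2379, 0.0777) = -0.1602
f(x_4) = 6*(-0.1602)^2 + 5*(-0.1602) + 2.53*|-0.1602| = -0.2417


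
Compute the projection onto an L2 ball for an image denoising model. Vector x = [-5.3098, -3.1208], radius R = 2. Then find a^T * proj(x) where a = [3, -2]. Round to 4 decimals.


Step 1: Compute ||x|| (intermediates to 6 decimals).
||x|| = sqrt((-5.3098)^2 + (-3.1208)^2) = 6.159007
Step 2: Project.
Since ||x|| > R, scale = R/||x|| = 2/6.159007 = 0.324728, proj(x) = scale * x
proj(x) = [-1.724241, -1.013411]
Step 3: Dot product.
a^T * proj(x) = 3*(-1.724241) - 2*(-1.013411) = -3.1459


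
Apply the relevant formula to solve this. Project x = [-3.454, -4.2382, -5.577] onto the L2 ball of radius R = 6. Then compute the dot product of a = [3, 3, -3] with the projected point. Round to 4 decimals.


Step 1: Compute ||x|| (intermediates to 6 decimals).
||x|| = sqrt((-3.454)^2 + (-4.2382)^2 + (-5.577)^2) = 7.809954
Step 2: Project.
Since ||x|| > R, scale = R/||x|| = 6/7.809954 = 0.76825, proj(x) = scale * x
proj(x) = [-2.653536, -3.255997, -4.28453]
Step 3: Dot product.
a^T * proj(x) = 3*(-2.653536) + 3*(-3.255997) - 3*(-4.28453) = -4.875


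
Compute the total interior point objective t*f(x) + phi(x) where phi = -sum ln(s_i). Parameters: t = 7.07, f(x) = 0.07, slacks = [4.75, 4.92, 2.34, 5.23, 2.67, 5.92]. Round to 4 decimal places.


Step 1: Compute log-barrier.
ln values: [1.5581, 1.5933, 0.8502, 1.6544, 0.9821, 1.7783]
phi = -(1.5581 + 1.5933 + 0.8502 + 1.6544 + 0.9821 + 1.7783) = -8.4164
Step 2: Compute augmented objective.
t*f(x) = 7.07*0.07 = 0.4949
Total = 0.4949 - 8.4164 = -7.9215


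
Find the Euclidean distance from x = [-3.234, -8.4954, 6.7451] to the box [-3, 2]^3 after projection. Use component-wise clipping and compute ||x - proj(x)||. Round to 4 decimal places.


Project each component onto [-3, 2].
clip(-3.234) = -3.0, clip(-8.4954) = -3.0, clip(6.7451) = 2.0
Projection = [-3.0, -3.0, 2.0]
Squared diffs: [0.0548, 30.1994, 22.516]
Distance = sqrt(52.7702) = 7.2643


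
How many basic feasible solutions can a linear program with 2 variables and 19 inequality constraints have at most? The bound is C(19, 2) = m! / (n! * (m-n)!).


Each vertex corresponds to some choice of n active constraints out of m, so the number of vertices is at most C(m, n) = m! / (n!(m-n)!).
m = 19, n = 2
Numerator: 19 * 18
Denominator: 2! = 2
C(19, 2) = 171


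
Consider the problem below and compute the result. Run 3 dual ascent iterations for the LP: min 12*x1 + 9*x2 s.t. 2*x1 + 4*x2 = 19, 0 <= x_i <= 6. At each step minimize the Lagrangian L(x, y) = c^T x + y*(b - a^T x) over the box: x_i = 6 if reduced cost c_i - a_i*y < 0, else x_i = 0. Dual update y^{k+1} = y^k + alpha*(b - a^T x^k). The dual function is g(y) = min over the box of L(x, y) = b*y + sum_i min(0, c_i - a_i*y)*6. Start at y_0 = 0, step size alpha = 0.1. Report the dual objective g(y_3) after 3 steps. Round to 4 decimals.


Dual ascent for LP: min 12*x1 + 9*x2, 2*x1 + 4*x2 = 19, 0 <= x_i <= 6
Step 1: y^k = 0.0, reduced costs: (12.0, 9.0)
  x^k = (0.0, 0.0), subgradient = b - a^T x = 19.0
  y^{k+1} = 0.0 + 0.1*19.0 = 1.9
Step 2: y^k = 1.9, reduced costs: (8.2, 1.4)
  x^k = (0.0, 0.0), subgradient = b - a^T x = 19.0
  y^{k+1} = 1.9 + 0.1*19.0 = 3.8
Step 3: y^k = 3.8, reduced costs: (4.4, -6.2)
  x^k = (0.0, 6.0), subgradient = b - a^T x = -5.0
  y^{k+1} = 3.8 + 0.1*-5.0 = 3.3
Dual objective at y_3 = 3.3: reduced costs (5.4, -4.2), box minimizer x = (0.0, 6.0)
g(y_3) = b*y + (c1 - a1*y)*x1 + (c2 - a2*y)*x2 = 19*3.3 + 5.4*0.0 + (-4.2)*6.0 = 62.7 + 0.0 - 25.2 = 37.5


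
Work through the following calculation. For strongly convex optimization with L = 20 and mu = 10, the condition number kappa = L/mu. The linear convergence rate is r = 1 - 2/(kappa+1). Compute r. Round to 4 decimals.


Step 1: Compute the condition number.
kappa = L/mu = 20/10 = 2.0
Step 2: Compute the convergence rate.
r = 1 - 2/(kappa + 1) = 1 - 2*mu/(L + mu) = (L - mu)/(L + mu) = 10/30 = 0.3333


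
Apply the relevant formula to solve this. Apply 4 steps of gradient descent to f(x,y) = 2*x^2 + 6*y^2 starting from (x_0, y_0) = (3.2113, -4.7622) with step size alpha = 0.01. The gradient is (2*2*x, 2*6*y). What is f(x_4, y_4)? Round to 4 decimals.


Gradient descent on f(x,y) = 2*x^2 + 6*y^2.
Starting point: (3.2113, -4.7622), alpha = 0.01
Step 1: grad_x = 2*2*3.2113 = 12.8452, grad_y = 2*6*-4.7622 = -57.1464
  x_1 = 3.2113 - 0.01*12.8452 = 3.0828
  y_1 = -4.7622 - 0.01*-57.1464 = -4.1907
Step 2: grad_x = 2*2*3.0828 = 12.3314, grad_y = 2*6*-4.1907 = -50.2888
  x_2 = 3.0828 - 0.01*12.3314 = 2.9595
  y_2 = -4.1907 - 0.01*-50.2888 = -3.6878
Step 3: grad_x = 2*2*2.9595 = 11.8381, grad_y = 2*6*-3.6878 = -44.2542
  x_3 = 2.9595 - 0.01*11.8381 = 2.8412
  y_3 = -3.6878 - 0.01*-44.2542 = -3.2453
Step 4: grad_x = 2*2*2.8412 = 11.3646, grad_y = 2*6*-3.2453 = -38.9437
  x_4 = 2.8412 - 0.01*11.3646 = 2.7275
  y_4 = -3.2453 - 0.01*-38.9437 = -2.8559
f(2.7275, -2.8559) = 2*2.7275^2 + 6*(-2.8559)^2 = 63.8145


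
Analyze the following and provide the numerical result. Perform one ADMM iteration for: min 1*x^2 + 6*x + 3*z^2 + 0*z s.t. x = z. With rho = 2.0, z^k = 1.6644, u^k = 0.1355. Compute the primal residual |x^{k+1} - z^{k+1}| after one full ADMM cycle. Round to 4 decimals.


ADMM iteration with rho = 2.0, z^k = 1.6644, u^k = 0.1355
Step 1: x-update.
Minimize 1*x^2 + 6*x + (2.0/2)*(x - 1.6644 + 0.1355)^2
FOC: (2*1 + 2.0)*x = -6 + 2.0*(1.6644 - 0.1355)
x^{k+1} = -0.7356
Step 2: z-update.
Minimize 3*z^2 + 0*z + (2.0/2)*(-0.7356 - z + 0.1355)^2
FOC: (2*3 + 2.0)*z = 0 + 2.0*(-0.7356 + 0.1355)
z^{k+1} = -0.15
Step 3: u-update.
u^{k+1} = 0.1355 - 0.7356 + 0.15 = -0.45
Step 4: Primal residual = |-0.7356 + 0.15| = 0.5855


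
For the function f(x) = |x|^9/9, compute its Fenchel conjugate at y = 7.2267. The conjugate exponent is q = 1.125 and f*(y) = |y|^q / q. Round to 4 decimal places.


The conjugate exponent q satisfies 1/p + 1/q = 1.
p = 9, so q = 9/(9 - 1) = 1.125
|y|^q = 7.2267^1.125 = 9.2535
f*(7.2267) = 9.2535 / 1.125 = 8.2254
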